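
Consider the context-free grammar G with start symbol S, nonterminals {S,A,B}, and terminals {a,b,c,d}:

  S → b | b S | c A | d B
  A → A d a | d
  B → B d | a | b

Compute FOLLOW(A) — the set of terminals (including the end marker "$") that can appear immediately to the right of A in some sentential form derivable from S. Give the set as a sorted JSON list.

FIRST sets, iterate to fixpoint:
[1]
  A via A→d: +{d}
  B via B→a: +{a}
  B via B→b: +{b}
  S via S→b: +{b}
  S via S→c A: +{c}
  S via S→d B: +{d}
  S: {b,c,d}  A: {d}  B: {a,b}
[2] (stable)
  S: {b,c,d}  A: {d}  B: {a,b}

FOLLOW iteration:
initialize: $ ∈ FOLLOW(S)
iter 1:
  A→A d a: FOLLOW(A) ⊇ FIRST(d) = {d}; new: +{d}
  B→B d: FOLLOW(B) ⊇ FIRST(d) = {d}; new: +{d}
  S→c A: FOLLOW(A) ⊇ FOLLOW(S) ⊇ {$}; new: +{$}
  S→d B: FOLLOW(B) ⊇ FOLLOW(S) ⊇ {$}; new: +{$}
  S: {$}  A: {$,d}  B: {$,d}
iter 2: (no change)
  S: {$}  A: {$,d}  B: {$,d}

FOLLOW(A) = ["$", "d"]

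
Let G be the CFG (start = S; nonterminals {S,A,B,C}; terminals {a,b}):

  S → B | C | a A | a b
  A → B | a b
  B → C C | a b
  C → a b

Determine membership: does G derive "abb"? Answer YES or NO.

Convert to CNF:
  S -> C C | T0 A | T0 T1
  A -> C C | T0 T1
  B -> C C | T0 T1
  C -> T0 T1
  T0 -> a
  T1 -> b

CYK fill:
  T[0,0] 'a' = {T0}  orig:{}
  T[1,1] 'b' = {T1}  orig:{}
  T[2,2] 'b' = {T1}  orig:{}
  T[0,1] 'ab' = {A,B,C,S}
  T[1,2] 'bb' = ∅
  T[0,2] 'abb' = ∅

S ∉ T[0,2] ⇒ NO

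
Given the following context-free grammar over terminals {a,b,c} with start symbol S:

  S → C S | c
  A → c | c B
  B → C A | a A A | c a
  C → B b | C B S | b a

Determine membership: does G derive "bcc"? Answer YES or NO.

Convert to CNF:
  S -> C S | c
  A -> T0 B | c
  B -> C A | T0 T1 | T1 X3
  C -> B T2 | C X4 | T2 T1
  T0 -> c
  T1 -> a
  T2 -> b
  X3 -> A A
  X4 -> B S

CYK fill:
  [0..0]={T2}  "b"  orig:{}
  [1..1]={A,S,T0}  "c"  orig:{A,S}
  [2..2]={A,S,T0}  "c"  orig:{A,S}
  [0..1]=∅  "bc"
  [1..2]={X3}  "cc"  orig:{}
  [0..2]=∅  "bcc"

S ∉ T[0,2] ⇒ NO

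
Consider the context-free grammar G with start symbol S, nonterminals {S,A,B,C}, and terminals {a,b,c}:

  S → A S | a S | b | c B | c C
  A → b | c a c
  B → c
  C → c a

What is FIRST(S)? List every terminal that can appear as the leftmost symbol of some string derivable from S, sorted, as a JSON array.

FIRST iteration:
[1]
  A via A→b: +{b}
  A via A→c a c: +{c}
  B via B→c: +{c}
  C via C→c a: +{c}
  S via S→A S: +{b,c}
  S via S→a S: +{a}
  FIRST(S)={a,b,c}  FIRST(A)={b,c}  FIRST(B)={c}  FIRST(C)={c}
[2] done
  FIRST(S)={a,b,c}  FIRST(A)={b,c}  FIRST(B)={c}  FIRST(C)={c}

FIRST(S) = ["a", "b", "c"]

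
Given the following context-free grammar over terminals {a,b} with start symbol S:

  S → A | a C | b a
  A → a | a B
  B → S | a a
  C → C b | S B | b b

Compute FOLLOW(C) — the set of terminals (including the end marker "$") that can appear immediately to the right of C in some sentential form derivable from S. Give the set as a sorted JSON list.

Compute FIRST by fixpoint:
round 1:
  A via A→a: +{a}
  B via B→a a: +{a}
  C via C→b b: +{b}
  S via S→A: +{a}
  S via S→b a: +{b}
  FIRST[S]={a,b}  FIRST[A]={a}  FIRST[B]={a}  FIRST[C]={b}
round 2:
  B via B→S: +{b}
  C via C→S B: +{a}
  FIRST[S]={a,b}  FIRST[A]={a}  FIRST[B]={a,b}  FIRST[C]={a,b}
round 3: (stable)
  FIRST[S]={a,b}  FIRST[A]={a}  FIRST[B]={a,b}  FIRST[C]={a,b}

Compute FOLLOW by fixpoint:
seed FOLLOW(S) with $
pass 1:
  C→C b: FOLLOW(C) ⊇ FIRST(b) = {b}; new: +{b}
  C→S B: FOLLOW(S) ⊇ FIRST(B) = {a,b}; new: +{a,b}
  C→S B: FOLLOW(B) ⊇ FOLLOW(C) ⊇ {b}; new: +{b}
  S→A: FOLLOW(A) ⊇ FOLLOW(S) ⊇ {$,a,b}; new: +{$,a,b}
  S→a C: FOLLOW(C) ⊇ FOLLOW(S) ⊇ {$,a,b}; new: +{$,a}
  S: {$,a,b}  A: {$,a,b}  B: {b}  C: {$,a,b}
pass 2:
  A→a B: FOLLOW(B) ⊇ FOLLOW(A) ⊇ {$,a,b}; new: +{$,a}
  S: {$,a,b}  A: {$,a,b}  B: {$,a,b}  C: {$,a,b}
pass 3: — fixpoint
  S: {$,a,b}  A: {$,a,b}  B: {$,a,b}  C: {$,a,b}

FOLLOW(C) = ["$", "a", "b"]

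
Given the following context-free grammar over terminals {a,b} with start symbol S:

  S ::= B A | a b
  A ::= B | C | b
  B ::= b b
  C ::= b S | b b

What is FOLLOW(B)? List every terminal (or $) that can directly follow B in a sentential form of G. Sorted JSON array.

Compute FIRST by fixpoint:
[1]
  A via A→b: +{b}
  B via B→b b: +{b}
  C via C→b S: +{b}
  S via S→B A: +{b}
  S via S→a b: +{a}
  FIRST(S)={a,b}  FIRST(A)={b}  FIRST(B)={b}  FIRST(C)={b}
[2] done
  FIRST(S)={a,b}  FIRST(A)={b}  FIRST(B)={b}  FIRST(C)={b}

FOLLOW iteration:
FOLLOW(S) := {$}
pass 1:
  S→B A: FOLLOW(B) ⊇ FIRST(A) = {b}; new: +{b}
  S→B A: FOLLOW(A) ⊇ FOLLOW(S) ⊇ {$}; new: +{$}
  FOLLOW(S)={$}  FOLLOW(A)={$}  FOLLOW(B)={b}  FOLLOW(C)={}
pass 2:
  A→B: FOLLOW(B) ⊇ FOLLOW(A) ⊇ {$}; new: +{$}
  A→C: FOLLOW(C) ⊇ FOLLOW(A) ⊇ {$}; new: +{$}
  FOLLOW(S)={$}  FOLLOW(A)={$}  FOLLOW(B)={$,b}  FOLLOW(C)={$}
pass 3: (stable)
  FOLLOW(S)={$}  FOLLOW(A)={$}  FOLLOW(B)={$,b}  FOLLOW(C)={$}

FOLLOW(B) = ["$", "b"]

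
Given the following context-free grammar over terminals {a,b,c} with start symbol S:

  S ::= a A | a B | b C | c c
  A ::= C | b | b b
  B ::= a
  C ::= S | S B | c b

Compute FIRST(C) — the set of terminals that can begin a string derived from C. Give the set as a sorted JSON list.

Compute FIRST by fixpoint:
round 1:
  A via A→b: +{b}
  B via B→a: +{a}
  C via C→c b: +{c}
  S via S→a A: +{a}
  S via S→b C: +{b}
  S via S→c c: +{c}
  S: {a,b,c}  A: {b}  B: {a}  C: {c}
round 2:
  A via A→C: +{c}
  C via C→S: +{a,b}
  S: {a,b,c}  A: {b,c}  B: {a}  C: {a,b,c}
round 3:
  A via A→C: +{a}
  S: {a,b,c}  A: {a,b,c}  B: {a}  C: {a,b,c}
round 4: (no change)
  S: {a,b,c}  A: {a,b,c}  B: {a}  C: {a,b,c}

FIRST(C) = ["a", "b", "c"]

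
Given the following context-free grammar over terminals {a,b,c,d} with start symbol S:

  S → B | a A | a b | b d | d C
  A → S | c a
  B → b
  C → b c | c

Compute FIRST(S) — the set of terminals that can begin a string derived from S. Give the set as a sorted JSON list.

Compute FIRST by fixpoint:
round 1:
  A via A→c a: +{c}
  B via B→b: +{b}
  C via C→b c: +{b}
  C via C→c: +{c}
  S via S→B: +{b}
  S via S→a A: +{a}
  S via S→d C: +{d}
  FIRST[S]={a,b,d}  FIRST[A]={c}  FIRST[B]={b}  FIRST[C]={b,c}
round 2:
  A via A→S: +{a,b,d}
  FIRST[S]={a,b,d}  FIRST[A]={a,b,c,d}  FIRST[B]={b}  FIRST[C]={b,c}
round 3: done
  FIRST[S]={a,b,d}  FIRST[A]={a,b,c,d}  FIRST[B]={b}  FIRST[C]={b,c}

FIRST(S) = ["a", "b", "d"]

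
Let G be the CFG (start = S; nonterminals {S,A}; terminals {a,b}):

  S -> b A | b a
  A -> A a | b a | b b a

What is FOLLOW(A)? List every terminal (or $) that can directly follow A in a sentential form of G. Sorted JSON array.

FIRST sets, iterate to fixpoint:
[1]
  A via A→b a: +{b}
  S via S→b A: +{b}
  FIRST(S)={b}  FIRST(A)={b}
[2] (stable)
  FIRST(S)={b}  FIRST(A)={b}

Compute FOLLOW by fixpoint:
FOLLOW(S) := {$}
round 1:
  A→A a: FOLLOW(A) ⊇ FIRST(a) = {a}; new: +{a}
  S→b A: FOLLOW(A) ⊇ FOLLOW(S) ⊇ {$}; new: +{$}
  FOLLOW(S)={$}  FOLLOW(A)={$,a}
round 2: (stable)
  FOLLOW(S)={$}  FOLLOW(A)={$,a}

FOLLOW(A) = ["$", "a"]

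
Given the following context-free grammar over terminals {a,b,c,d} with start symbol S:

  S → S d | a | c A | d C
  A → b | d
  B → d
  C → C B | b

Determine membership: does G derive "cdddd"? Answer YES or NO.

CNF form of G:
  S -> S T0 | T0 C | T1 A | a
  A -> b | d
  B -> d
  C -> C B | b
  T0 -> d
  T1 -> c

CYK table (by increasing span):
  cell(0,0) c: {T1}  orig:{}
  cell(1,1) d: {A,B,T0}  orig:{A,B}
  cell(2,2) d: {A,B,T0}  orig:{A,B}
  cell(3,3) d: {A,B,T0}  orig:{A,B}
  cell(4,4) d: {A,B,T0}  orig:{A,B}
  cell(0,1) cd: {S}
  cell(1,2) dd: ∅
  cell(2,3) dd: ∅
  cell(3,4) dd: ∅
  cell(0,2) cdd: {S}
  cell(1,3) ddd: ∅
  cell(2,4) ddd: ∅
  cell(0,3) cddd: {S}
  cell(1,4) dddd: ∅
  cell(0,4) cdddd: {S}

S ∈ T[0,4] ⇒ YES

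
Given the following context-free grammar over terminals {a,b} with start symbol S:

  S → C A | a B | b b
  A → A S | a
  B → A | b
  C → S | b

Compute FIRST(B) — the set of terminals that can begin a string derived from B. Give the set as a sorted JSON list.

FIRST iteration:
pass 1:
  A via A→a: +{a}
  B via B→A: +{a}
  B via B→b: +{b}
  C via C→b: +{b}
  S via S→C A: +{b}
  S via S→a B: +{a}
  FIRST(S)={a,b}  FIRST(A)={a}  FIRST(B)={a,b}  FIRST(C)={b}
pass 2:
  C via C→S: +{a}
  FIRST(S)={a,b}  FIRST(A)={a}  FIRST(B)={a,b}  FIRST(C)={a,b}
pass 3: (no change)
  FIRST(S)={a,b}  FIRST(A)={a}  FIRST(B)={a,b}  FIRST(C)={a,b}

FIRST(B) = ["a", "b"]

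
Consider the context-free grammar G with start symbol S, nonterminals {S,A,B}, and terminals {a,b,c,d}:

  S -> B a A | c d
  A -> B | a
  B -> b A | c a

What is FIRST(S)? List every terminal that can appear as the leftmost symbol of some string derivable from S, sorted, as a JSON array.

FIRST iteration:
pass 1:
  A via A→a: +{a}
  B via B→b A: +{b}
  B via B→c a: +{c}
  S via S→B a A: +{b,c}
  S: {b,c}  A: {a}  B: {b,c}
pass 2:
  A via A→B: +{b,c}
  S: {b,c}  A: {a,b,c}  B: {b,c}
pass 3: — fixpoint
  S: {b,c}  A: {a,b,c}  B: {b,c}

FIRST(S) = ["b", "c"]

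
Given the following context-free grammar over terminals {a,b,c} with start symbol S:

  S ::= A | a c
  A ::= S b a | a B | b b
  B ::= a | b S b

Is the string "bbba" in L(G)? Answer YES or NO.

CNF form of G:
  S -> S X5 | T0 T0 | T1 B | T1 T2
  A -> S X3 | T0 T0 | T1 B
  B -> T0 X4 | a
  T0 -> b
  T1 -> a
  T2 -> c
  X3 -> T0 T1
  X4 -> S T0
  X5 -> T0 T1

CYK table (by increasing span):
  cell(0,0) b: {T0}  orig:{}
  cell(1,1) b: {T0}  orig:{}
  cell(2,2) b: {T0}  orig:{}
  cell(3,3) a: {B,T1}  orig:{B}
  cell(0,1) bb: {A,S}
  cell(1,2) bb: {A,S}
  cell(2,3) ba: {X3,X5}  orig:{}
  cell(0,2) bbb: {X4}  orig:{}
  cell(1,3) bba: ∅
  cell(0,3) bbba: {A,S}

S ∈ T[0,3] ⇒ YES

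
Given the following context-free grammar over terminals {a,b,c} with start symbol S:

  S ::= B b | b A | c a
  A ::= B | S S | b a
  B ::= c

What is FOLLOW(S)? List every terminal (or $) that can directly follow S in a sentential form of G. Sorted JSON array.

FIRST sets, iterate to fixpoint:
[1]
  A via A→b a: +{b}
  B via B→c: +{c}
  S via S→B b: +{c}
  S via S→b A: +{b}
  S: {b,c}  A: {b}  B: {c}
[2]
  A via A→B: +{c}
  S: {b,c}  A: {b,c}  B: {c}
[3] (stable)
  S: {b,c}  A: {b,c}  B: {c}

Compute FOLLOW by fixpoint:
seed FOLLOW(S) with $
[1]
  A→S S: FOLLOW(S) ⊇ FIRST(S) = {b,c}; new: +{b,c}
  S→B b: FOLLOW(B) ⊇ FIRST(b) = {b}; new: +{b}
  S→b A: FOLLOW(A) ⊇ FOLLOW(S) ⊇ {$,b,c}; new: +{$,b,c}
  S: {$,b,c}  A: {$,b,c}  B: {b}
[2]
  A→B: FOLLOW(B) ⊇ FOLLOW(A) ⊇ {$,b,c}; new: +{$,c}
  S: {$,b,c}  A: {$,b,c}  B: {$,b,c}
[3] (stable)
  S: {$,b,c}  A: {$,b,c}  B: {$,b,c}

FOLLOW(S) = ["$", "b", "c"]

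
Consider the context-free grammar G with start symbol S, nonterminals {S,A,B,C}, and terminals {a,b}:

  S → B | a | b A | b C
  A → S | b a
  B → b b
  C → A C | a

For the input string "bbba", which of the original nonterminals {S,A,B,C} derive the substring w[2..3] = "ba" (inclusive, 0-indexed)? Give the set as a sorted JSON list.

CNF form of G:
  S -> T0 A | T0 C | T0 T0 | a
  A -> T0 A | T0 C | T0 T0 | T0 T1 | a
  B -> T0 T0
  C -> A C | a
  T0 -> b
  T1 -> a

Fill CYK table bottom-up — only the sub-triangle for w[2..3]:
  cell(2,2) b: {T0}  orig:{}
  cell(3,3) a: {A,C,S,T1}  orig:{A,C,S}
  cell(2,3) ba: {A,S}

Original NTs in T[2,3] deriving "ba": ["A", "S"]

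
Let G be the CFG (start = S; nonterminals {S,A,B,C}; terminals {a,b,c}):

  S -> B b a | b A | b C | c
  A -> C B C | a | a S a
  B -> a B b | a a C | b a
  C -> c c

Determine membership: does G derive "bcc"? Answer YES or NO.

Convert to CNF:
  S -> B X7 | T1 A | T1 C | c
  A -> C X3 | T0 X4 | a
  B -> T0 X5 | T0 X6 | T1 T0
  C -> T2 T2
  T0 -> a
  T1 -> b
  T2 -> c
  X3 -> B C
  X4 -> S T0
  X5 -> B T1
  X6 -> T0 C
  X7 -> T1 T0

CYK table (by increasing span):
  T[0,0] 'b' = {T1}  orig:{}
  T[1,1] 'c' = {S,T2}  orig:{S}
  T[2,2] 'c' = {S,T2}  orig:{S}
  T[0,1] 'bc' = ∅
  T[1,2] 'cc' = {C}
  T[0,2] 'bcc' = {S}

S ∈ T[0,2] ⇒ YES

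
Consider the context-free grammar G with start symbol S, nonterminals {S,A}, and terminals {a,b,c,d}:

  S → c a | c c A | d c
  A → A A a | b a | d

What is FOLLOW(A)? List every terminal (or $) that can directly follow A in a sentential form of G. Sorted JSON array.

FIRST sets, iterate to fixpoint:
iter 1:
  A via A→b a: +{b}
  A via A→d: +{d}
  S via S→c a: +{c}
  S via S→d c: +{d}
  FIRST(S)={c,d}  FIRST(A)={b,d}
iter 2: (stable)
  FIRST(S)={c,d}  FIRST(A)={b,d}

Compute FOLLOW by fixpoint:
seed FOLLOW(S) with $
pass 1:
  A→A A a: FOLLOW(A) ⊇ FIRST(A) = {b,d}; new: +{b,d}
  A→A A a: FOLLOW(A) ⊇ FIRST(a) = {a}; new: +{a}
  S→c c A: FOLLOW(A) ⊇ FOLLOW(S) ⊇ {$}; new: +{$}
  S: {$}  A: {$,a,b,d}
pass 2: — fixpoint
  S: {$}  A: {$,a,b,d}

FOLLOW(A) = ["$", "a", "b", "d"]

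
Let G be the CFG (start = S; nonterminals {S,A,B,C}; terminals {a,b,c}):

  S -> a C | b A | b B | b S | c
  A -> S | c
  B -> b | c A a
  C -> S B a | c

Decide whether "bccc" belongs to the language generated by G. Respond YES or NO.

CNF form of G:
  S -> T0 C | T1 A | T1 B | T1 S | c
  A -> T0 C | T1 A | T1 B | T1 S | c
  B -> T2 X3 | b
  C -> S X4 | c
  T0 -> a
  T1 -> b
  T2 -> c
  X3 -> A T0
  X4 -> B T0

Fill CYK table bottom-up:
  T[0,0] 'b' = {B,T1}  orig:{B}
  T[1,1] 'c' = {A,C,S,T2}  orig:{A,C,S}
  T[2,2] 'c' = {A,C,S,T2}  orig:{A,C,S}
  T[3,3] 'c' = {A,C,S,T2}  orig:{A,C,S}
  T[0,1] 'bc' = {A,S}
  T[1,2] 'cc' = ∅
  T[2,3] 'cc' = ∅
  T[0,2] 'bcc' = ∅
  T[1,3] 'ccc' = ∅
  T[0,3] 'bccc' = ∅

S ∉ T[0,3] ⇒ NO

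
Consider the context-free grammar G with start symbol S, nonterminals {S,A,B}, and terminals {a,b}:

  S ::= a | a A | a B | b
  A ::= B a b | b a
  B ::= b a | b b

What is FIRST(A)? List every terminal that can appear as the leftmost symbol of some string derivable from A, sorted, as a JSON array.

FIRST sets, iterate to fixpoint:
pass 1:
  A via A→b a: +{b}
  B via B→b a: +{b}
  S via S→a: +{a}
  S via S→b: +{b}
  FIRST(S)={a,b}  FIRST(A)={b}  FIRST(B)={b}
pass 2: (no change)
  FIRST(S)={a,b}  FIRST(A)={b}  FIRST(B)={b}

FIRST(A) = ["b"]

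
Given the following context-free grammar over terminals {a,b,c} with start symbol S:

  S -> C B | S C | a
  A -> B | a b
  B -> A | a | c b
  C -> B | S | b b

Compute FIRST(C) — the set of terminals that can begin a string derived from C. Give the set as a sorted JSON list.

Compute FIRST by fixpoint:
iter 1:
  A via A→a b: +{a}
  B via B→A: +{a}
  B via B→c b: +{c}
  C via C→B: +{a,c}
  C via C→b b: +{b}
  S via S→C B: +{a,b,c}
  FIRST[S]={a,b,c}  FIRST[A]={a}  FIRST[B]={a,c}  FIRST[C]={a,b,c}
iter 2:
  A via A→B: +{c}
  FIRST[S]={a,b,c}  FIRST[A]={a,c}  FIRST[B]={a,c}  FIRST[C]={a,b,c}
iter 3: (no change)
  FIRST[S]={a,b,c}  FIRST[A]={a,c}  FIRST[B]={a,c}  FIRST[C]={a,b,c}

FIRST(C) = ["a", "b", "c"]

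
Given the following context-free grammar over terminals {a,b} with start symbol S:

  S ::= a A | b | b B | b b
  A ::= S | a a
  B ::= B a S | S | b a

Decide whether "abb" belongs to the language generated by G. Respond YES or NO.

Convert to CNF:
  S -> T0 A | T1 B | T1 T1 | b
  A -> T0 A | T0 T0 | T1 B | T1 T1 | b
  B -> B X2 | T0 A | T1 B | T1 T0 | T1 T1 | b
  T0 -> a
  T1 -> b
  X2 -> T0 S

CYK table (by increasing span):
  T[0,0] 'a' = {T0}  orig:{}
  T[1,1] 'b' = {A,B,S,T1}  orig:{A,B,S}
  T[2,2] 'b' = {A,B,S,T1}  orig:{A,B,S}
  T[0,1] 'ab' = {A,B,S,X2}  orig:{A,B,S}
  T[1,2] 'bb' = {A,B,S}
  T[0,2] 'abb' = {A,B,S,X2}  orig:{A,B,S}

S ∈ T[0,2] ⇒ YES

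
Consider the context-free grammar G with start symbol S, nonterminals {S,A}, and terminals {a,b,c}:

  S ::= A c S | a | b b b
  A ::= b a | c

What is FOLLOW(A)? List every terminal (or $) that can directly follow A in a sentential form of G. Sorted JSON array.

FIRST iteration:
pass 1:
  A via A→b a: +{b}
  A via A→c: +{c}
  S via S→A c S: +{b,c}
  S via S→a: +{a}
  FIRST(S)={a,b,c}  FIRST(A)={b,c}
pass 2: (no change)
  FIRST(S)={a,b,c}  FIRST(A)={b,c}

Compute FOLLOW by fixpoint:
seed FOLLOW(S) with $
iter 1:
  S→A c S: FOLLOW(A) ⊇ FIRST(c) = {c}; new: +{c}
  FOLLOW[S]={$}  FOLLOW[A]={c}
iter 2: (stable)
  FOLLOW[S]={$}  FOLLOW[A]={c}

FOLLOW(A) = ["c"]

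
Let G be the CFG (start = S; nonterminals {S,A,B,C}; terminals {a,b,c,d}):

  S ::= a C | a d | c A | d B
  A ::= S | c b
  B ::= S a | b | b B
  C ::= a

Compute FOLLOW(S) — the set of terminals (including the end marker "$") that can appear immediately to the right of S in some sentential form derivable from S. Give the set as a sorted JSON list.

FIRST sets, iterate to fixpoint:
round 1:
  A via A→c b: +{c}
  B via B→b: +{b}
  C via C→a: +{a}
  S via S→a C: +{a}
  S via S→c A: +{c}
  S via S→d B: +{d}
  FIRST(S)={a,c,d}  FIRST(A)={c}  FIRST(B)={b}  FIRST(C)={a}
round 2:
  A via A→S: +{a,d}
  B via B→S a: +{a,c,d}
  FIRST(S)={a,c,d}  FIRST(A)={a,c,d}  FIRST(B)={a,b,c,d}  FIRST(C)={a}
round 3: (no change)
  FIRST(S)={a,c,d}  FIRST(A)={a,c,d}  FIRST(B)={a,b,c,d}  FIRST(C)={a}

FOLLOW sets:
initialize: $ ∈ FOLLOW(S)
pass 1:
  B→S a: FOLLOW(S) ⊇ FIRST(a) = {a}; new: +{a}
  S→a C: FOLLOW(C) ⊇ FOLLOW(S) ⊇ {$,a}; new: +{$,a}
  S→c A: FOLLOW(A) ⊇ FOLLOW(S) ⊇ {$,a}; new: +{$,a}
  S→d B: FOLLOW(B) ⊇ FOLLOW(S) ⊇ {$,a}; new: +{$,a}
  FOLLOW[S]={$,a}  FOLLOW[A]={$,a}  FOLLOW[B]={$,a}  FOLLOW[C]={$,a}
pass 2: — fixpoint
  FOLLOW[S]={$,a}  FOLLOW[A]={$,a}  FOLLOW[B]={$,a}  FOLLOW[C]={$,a}

FOLLOW(S) = ["$", "a"]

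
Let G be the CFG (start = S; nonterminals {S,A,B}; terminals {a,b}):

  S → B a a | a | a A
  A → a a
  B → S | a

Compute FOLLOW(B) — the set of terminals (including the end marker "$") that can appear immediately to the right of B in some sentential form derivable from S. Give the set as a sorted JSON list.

FIRST iteration:
round 1:
  A via A→a a: +{a}
  B via B→a: +{a}
  S via S→B a a: +{a}
  FIRST[S]={a}  FIRST[A]={a}  FIRST[B]={a}
round 2: (stable)
  FIRST[S]={a}  FIRST[A]={a}  FIRST[B]={a}

FOLLOW iteration:
FOLLOW(S) := {$}
round 1:
  S→B a a: FOLLOW(B) ⊇ FIRST(a) = {a}; new: +{a}
  S→a A: FOLLOW(A) ⊇ FOLLOW(S) ⊇ {$}; new: +{$}
  S: {$}  A: {$}  B: {a}
round 2:
  B→S: FOLLOW(S) ⊇ FOLLOW(B) ⊇ {a}; new: +{a}
  S→a A: FOLLOW(A) ⊇ FOLLOW(S) ⊇ {$,a}; new: +{a}
  S: {$,a}  A: {$,a}  B: {a}
round 3: (no change)
  S: {$,a}  A: {$,a}  B: {a}

FOLLOW(B) = ["a"]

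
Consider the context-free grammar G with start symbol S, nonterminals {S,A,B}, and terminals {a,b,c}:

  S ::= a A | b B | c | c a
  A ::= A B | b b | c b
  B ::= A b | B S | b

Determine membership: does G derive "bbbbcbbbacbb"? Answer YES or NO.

CNF form of G:
  S -> T0 B | T1 T2 | T2 A | c
  A -> A B | T0 T0 | T1 T0
  B -> A T0 | B S | b
  T0 -> b
  T1 -> c
  T2 -> a

CYK fill:
  T[0,0] 'b' = {B,T0}  orig:{B}
  T[1,1] 'b' = {B,T0}  orig:{B}
  T[2,2] 'b' = {B,T0}  orig:{B}
  T[3,3] 'b' = {B,T0}  orig:{B}
  T[4,4] 'c' = {S,T1}  orig:{S}
  T[5,5] 'b' = {B,T0}  orig:{B}
  T[6,6] 'b' = {B,T0}  orig:{B}
  T[7,7] 'b' = {B,T0}  orig:{B}
  T[8,8] 'a' = {T2}  orig:{}
  T[9,9] 'c' = {S,T1}  orig:{S}
  T[10,10] 'b' = {B,T0}  orig:{B}
  T[11,11] 'b' = {B,T0}  orig:{B}
  T[0,1] 'bb' = {A,S}
  T[1,2] 'bb' = {A,S}
  T[2,3] 'bb' = {A,S}
  T[3,4] 'bc' = {B}
  T[4,5] 'cb' = {A}
  T[5,6] 'bb' = {A,S}
  T[6,7] 'bb' = {A,S}
  T[7,8] 'ba' = ∅
  T[8,9] 'ac' = ∅
  T[9,10] 'cb' = {A}
  T[10,11] 'bb' = {A,S}
  T[0,2] 'bbb' = {A,B}
  T[1,3] 'bbb' = {A,B}
  T[2,4] 'bbc' = {S}
  T[3,5] 'bcb' = ∅
  T[4,6] 'cbb' = {A,B}
  T[5,7] 'bbb' = {A,B}
  T[6,8] 'bba' = ∅
  T[7,9] 'bac' = ∅
  T[8,10] 'acb' = {S}
  T[9,11] 'cbb' = {A,B}
  T[0,3] 'bbbb' = {A,B,S}
  T[1,4] 'bbbc' = {A,B}
  T[2,5] 'bbcb' = ∅
  T[3,6] 'bcbb' = {B,S}
  T[4,7] 'cbbb' = {A,B}
  T[5,8] 'bbba' = ∅
  T[6,9] 'bbac' = ∅
  T[7,10] 'bacb' = {B}
  T[8,11] 'acbb' = {S}
  T[0,4] 'bbbbc' = {A,B,S}
  T[1,5] 'bbbcb' = {A,B}
  T[2,6] 'bbcbb' = {A,B,S}
  T[3,7] 'bcbbb' = {S}
  T[4,8] 'cbbba' = ∅
  T[5,9] 'bbbac' = ∅
  T[6,10] 'bbacb' = {S}
  T[7,11] 'bacbb' = {B}
  T[0,5] 'bbbbcb' = {A,B,S}
  T[1,6] 'bbbcbb' = {A,B,S}
  T[2,7] 'bbcbbb' = {A,B}
  T[3,8] 'bcbbba' = ∅
  T[4,9] 'cbbbac' = ∅
  T[5,10] 'bbbacb' = {A,B}
  T[6,11] 'bbacbb' = {S}
  T[0,6] 'bbbbcbb' = {A,B,S}
  T[1,7] 'bbbcbbb' = {A,B,S}
  T[2,8] 'bbcbbba' = ∅
  T[3,9] 'bcbbbac' = ∅
  T[4,10] 'cbbbacb' = {A,B}
  T[5,11] 'bbbacbb' = {A,B}
  T[0,7] 'bbbbcbbb' = {A,B,S}
  T[1,8] 'bbbcbbba' = ∅
  T[2,9] 'bbcbbbac' = ∅
  T[3,10] 'bcbbbacb' = {S}
  T[4,11] 'cbbbacbb' = {A,B}
  T[0,8] 'bbbbcbbba' = ∅
  T[1,9] 'bbbcbbbac' = ∅
  T[2,10] 'bbcbbbacb' = {A,B}
  T[3,11] 'bcbbbacbb' = {S}
  T[0,9] 'bbbbcbbbac' = ∅
  T[1,10] 'bbbcbbbacb' = {A,B,S}
  T[2,11] 'bbcbbbacbb' = {A,B}
  T[0,10] 'bbbbcbbbacb' = {A,B,S}
  T[1,11] 'bbbcbbbacbb' = {A,B,S}
  T[0,11] 'bbbbcbbbacbb' = {A,B,S}

S ∈ T[0,11] ⇒ YES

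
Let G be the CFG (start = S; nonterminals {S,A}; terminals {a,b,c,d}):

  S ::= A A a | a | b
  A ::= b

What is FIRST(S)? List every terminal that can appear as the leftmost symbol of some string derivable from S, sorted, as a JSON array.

Compute FIRST by fixpoint:
iter 1:
  A via A→b: +{b}
  S via S→A A a: +{b}
  S via S→a: +{a}
  S: {a,b}  A: {b}
iter 2: (no change)
  S: {a,b}  A: {b}

FIRST(S) = ["a", "b"]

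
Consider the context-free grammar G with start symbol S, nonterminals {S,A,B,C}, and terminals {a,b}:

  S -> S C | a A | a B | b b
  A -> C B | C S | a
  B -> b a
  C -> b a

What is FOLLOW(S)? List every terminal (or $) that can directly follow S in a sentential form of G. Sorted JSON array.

FIRST iteration:
round 1:
  A via A→a: +{a}
  B via B→b a: +{b}
  C via C→b a: +{b}
  S via S→a A: +{a}
  S via S→b b: +{b}
  FIRST(S)={a,b}  FIRST(A)={a}  FIRST(B)={b}  FIRST(C)={b}
round 2:
  A via A→C B: +{b}
  FIRST(S)={a,b}  FIRST(A)={a,b}  FIRST(B)={b}  FIRST(C)={b}
round 3: — fixpoint
  FIRST(S)={a,b}  FIRST(A)={a,b}  FIRST(B)={b}  FIRST(C)={b}

Compute FOLLOW by fixpoint:
initialize: $ ∈ FOLLOW(S)
round 1:
  A→C B: FOLLOW(C) ⊇ FIRST(B) = {b}; new: +{b}
  A→C S: FOLLOW(C) ⊇ FIRST(S) = {a,b}; new: +{a}
  S→S C: FOLLOW(S) ⊇ FIRST(C) = {b}; new: +{b}
  S→S C: FOLLOW(C) ⊇ FOLLOW(S) ⊇ {$,b}; new: +{$}
  S→a A: FOLLOW(A) ⊇ FOLLOW(S) ⊇ {$,b}; new: +{$,b}
  S→a B: FOLLOW(B) ⊇ FOLLOW(S) ⊇ {$,b}; new: +{$,b}
  S: {$,b}  A: {$,b}  B: {$,b}  C: {$,a,b}
round 2: (no change)
  S: {$,b}  A: {$,b}  B: {$,b}  C: {$,a,b}

FOLLOW(S) = ["$", "b"]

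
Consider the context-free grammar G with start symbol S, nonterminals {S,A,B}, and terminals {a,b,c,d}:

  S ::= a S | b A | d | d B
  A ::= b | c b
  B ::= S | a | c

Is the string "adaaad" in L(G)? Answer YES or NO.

CNF form of G:
  S -> T1 A | T2 S | T3 B | d
  A -> T0 T1 | b
  B -> T1 A | T2 S | T3 B | a | c | d
  T0 -> c
  T1 -> b
  T2 -> a
  T3 -> d

CYK table (by increasing span):
  [0..0]={B,T2}  "a"  orig:{B}
  [1..1]={B,S,T3}  "d"  orig:{B,S}
  [2..2]={B,T2}  "a"  orig:{B}
  [3..3]={B,T2}  "a"  orig:{B}
  [4..4]={B,T2}  "a"  orig:{B}
  [5..5]={B,S,T3}  "d"  orig:{B,S}
  [0..1]={B,S}  "ad"
  [1..2]={B,S}  "da"
  [2..3]=∅  "aa"
  [3..4]=∅  "aa"
  [4..5]={B,S}  "ad"
  [0..2]={B,S}  "ada"
  [1..3]=∅  "daa"
  [2..4]=∅  "aaa"
  [3..5]={B,S}  "aad"
  [0..3]=∅  "adaa"
  [1..4]=∅  "daaa"
  [2..5]={B,S}  "aaad"
  [0..4]=∅  "adaaa"
  [1..5]={B,S}  "daaad"
  [0..5]={B,S}  "adaaad"

S ∈ T[0,5] ⇒ YES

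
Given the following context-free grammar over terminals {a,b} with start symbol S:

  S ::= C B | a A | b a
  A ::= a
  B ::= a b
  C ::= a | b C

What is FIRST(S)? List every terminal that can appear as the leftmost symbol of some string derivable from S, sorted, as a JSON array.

Compute FIRST by fixpoint:
[1]
  A via A→a: +{a}
  B via B→a b: +{a}
  C via C→a: +{a}
  C via C→b C: +{b}
  S via S→C B: +{a,b}
  FIRST(S)={a,b}  FIRST(A)={a}  FIRST(B)={a}  FIRST(C)={a,b}
[2] — fixpoint
  FIRST(S)={a,b}  FIRST(A)={a}  FIRST(B)={a}  FIRST(C)={a,b}

FIRST(S) = ["a", "b"]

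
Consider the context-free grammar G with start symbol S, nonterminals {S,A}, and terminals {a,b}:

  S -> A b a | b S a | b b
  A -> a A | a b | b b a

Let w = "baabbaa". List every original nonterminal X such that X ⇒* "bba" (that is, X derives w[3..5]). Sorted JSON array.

CNF form of G:
  S -> A X3 | T1 T1 | T1 X4
  A -> T0 A | T0 T1 | T1 X2
  T0 -> a
  T1 -> b
  X2 -> T1 T0
  X3 -> T1 T0
  X4 -> S T0

CYK fill (cells [i..j] with 3 ≤ i ≤ j ≤ 5 only):
  cell(3,3) b: {T1}  orig:{}
  cell(4,4) b: {T1}  orig:{}
  cell(5,5) a: {T0}  orig:{}
  cell(3,4) bb: {S}
  cell(4,5) ba: {X2,X3}  orig:{}
  cell(3,5) bba: {A,X4}  orig:{A}

Original NTs in T[3,5] deriving "bba": ["A"]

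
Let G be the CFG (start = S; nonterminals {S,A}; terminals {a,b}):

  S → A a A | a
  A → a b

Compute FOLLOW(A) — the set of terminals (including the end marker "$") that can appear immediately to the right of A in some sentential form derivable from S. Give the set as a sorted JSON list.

FIRST iteration:
round 1:
  A via A→a b: +{a}
  S via S→A a A: +{a}
  FIRST[S]={a}  FIRST[A]={a}
round 2: (no change)
  FIRST[S]={a}  FIRST[A]={a}

Compute FOLLOW by fixpoint:
FOLLOW(S) := {$}
round 1:
  S→A a A: FOLLOW(A) ⊇ FIRST(a) = {a}; new: +{a}
  S→A a A: FOLLOW(A) ⊇ FOLLOW(S) ⊇ {$}; new: +{$}
  FOLLOW[S]={$}  FOLLOW[A]={$,a}
round 2: (no change)
  FOLLOW[S]={$}  FOLLOW[A]={$,a}

FOLLOW(A) = ["$", "a"]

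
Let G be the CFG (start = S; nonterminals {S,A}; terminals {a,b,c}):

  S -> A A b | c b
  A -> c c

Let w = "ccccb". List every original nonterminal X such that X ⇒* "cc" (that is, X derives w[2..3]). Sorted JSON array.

CNF form of G:
  S -> A X2 | T0 T1
  A -> T0 T0
  T0 -> c
  T1 -> b
  X2 -> A T1

Fill CYK table bottom-up — only the sub-triangle for w[2..3]:
  [2..2]={T0}  "c"  orig:{}
  [3..3]={T0}  "c"  orig:{}
  [2..3]={A}  "cc"

Original NTs in T[2,3] deriving "cc": ["A"]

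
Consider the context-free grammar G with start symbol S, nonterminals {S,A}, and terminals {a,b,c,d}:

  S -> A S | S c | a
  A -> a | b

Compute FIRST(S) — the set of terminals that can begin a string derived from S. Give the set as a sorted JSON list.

Compute FIRST by fixpoint:
[1]
  A via A→a: +{a}
  A via A→b: +{b}
  S via S→A S: +{a,b}
  FIRST[S]={a,b}  FIRST[A]={a,b}
[2] (no change)
  FIRST[S]={a,b}  FIRST[A]={a,b}

FIRST(S) = ["a", "b"]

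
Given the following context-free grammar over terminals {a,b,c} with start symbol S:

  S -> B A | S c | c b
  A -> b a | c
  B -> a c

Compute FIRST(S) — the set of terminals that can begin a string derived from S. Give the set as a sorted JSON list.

FIRST sets, iterate to fixpoint:
[1]
  A via A→b a: +{b}
  A via A→c: +{c}
  B via B→a c: +{a}
  S via S→B A: +{a}
  S via S→c b: +{c}
  FIRST[S]={a,c}  FIRST[A]={b,c}  FIRST[B]={a}
[2] — fixpoint
  FIRST[S]={a,c}  FIRST[A]={b,c}  FIRST[B]={a}

FIRST(S) = ["a", "c"]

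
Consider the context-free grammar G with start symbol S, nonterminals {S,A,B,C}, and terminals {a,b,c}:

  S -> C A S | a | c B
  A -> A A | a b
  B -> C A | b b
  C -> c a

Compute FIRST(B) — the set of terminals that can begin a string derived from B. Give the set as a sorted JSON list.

FIRST iteration:
iter 1:
  A via A→a b: +{a}
  B via B→b b: +{b}
  C via C→c a: +{c}
  S via S→C A S: +{c}
  S via S→a: +{a}
  S: {a,c}  A: {a}  B: {b}  C: {c}
iter 2:
  B via B→C A: +{c}
  S: {a,c}  A: {a}  B: {b,c}  C: {c}
iter 3: (no change)
  S: {a,c}  A: {a}  B: {b,c}  C: {c}

FIRST(B) = ["b", "c"]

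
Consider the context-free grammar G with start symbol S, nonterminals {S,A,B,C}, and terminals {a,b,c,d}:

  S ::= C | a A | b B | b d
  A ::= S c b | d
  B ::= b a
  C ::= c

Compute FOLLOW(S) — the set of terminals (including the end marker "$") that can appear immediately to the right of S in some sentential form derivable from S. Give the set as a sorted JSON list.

Compute FIRST by fixpoint:
iter 1:
  A via A→d: +{d}
  B via B→b a: +{b}
  C via C→c: +{c}
  S via S→C: +{c}
  S via S→a A: +{a}
  S via S→b B: +{b}
  FIRST[S]={a,b,c}  FIRST[A]={d}  FIRST[B]={b}  FIRST[C]={c}
iter 2:
  A via A→S c b: +{a,b,c}
  FIRST[S]={a,b,c}  FIRST[A]={a,b,c,d}  FIRST[B]={b}  FIRST[C]={c}
iter 3: done
  FIRST[S]={a,b,c}  FIRST[A]={a,b,c,d}  FIRST[B]={b}  FIRST[C]={c}

Compute FOLLOW by fixpoint:
FOLLOW(S) := {$}
iter 1:
  A→S c b: FOLLOW(S) ⊇ FIRST(c) = {c}; new: +{c}
  S→C: FOLLOW(C) ⊇ FOLLOW(S) ⊇ {$,c}; new: +{$,c}
  S→a A: FOLLOW(A) ⊇ FOLLOW(S) ⊇ {$,c}; new: +{$,c}
  S→b B: FOLLOW(B) ⊇ FOLLOW(S) ⊇ {$,c}; new: +{$,c}
  FOLLOW(S)={$,c}  FOLLOW(A)={$,c}  FOLLOW(B)={$,c}  FOLLOW(C)={$,c}
iter 2: (no change)
  FOLLOW(S)={$,c}  FOLLOW(A)={$,c}  FOLLOW(B)={$,c}  FOLLOW(C)={$,c}

FOLLOW(S) = ["$", "c"]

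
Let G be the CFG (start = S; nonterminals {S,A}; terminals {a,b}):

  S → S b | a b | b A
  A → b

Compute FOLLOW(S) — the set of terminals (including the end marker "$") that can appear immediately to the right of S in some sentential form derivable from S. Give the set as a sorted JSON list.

FIRST iteration:
round 1:
  A via A→b: +{b}
  S via S→a b: +{a}
  S via S→b A: +{b}
  FIRST[S]={a,b}  FIRST[A]={b}
round 2: (no change)
  FIRST[S]={a,b}  FIRST[A]={b}

FOLLOW iteration:
initialize: $ ∈ FOLLOW(S)
round 1:
  S→S b: FOLLOW(S) ⊇ FIRST(b) = {b}; new: +{b}
  S→b A: FOLLOW(A) ⊇ FOLLOW(S) ⊇ {$,b}; new: +{$,b}
  FOLLOW(S)={$,b}  FOLLOW(A)={$,b}
round 2: done
  FOLLOW(S)={$,b}  FOLLOW(A)={$,b}

FOLLOW(S) = ["$", "b"]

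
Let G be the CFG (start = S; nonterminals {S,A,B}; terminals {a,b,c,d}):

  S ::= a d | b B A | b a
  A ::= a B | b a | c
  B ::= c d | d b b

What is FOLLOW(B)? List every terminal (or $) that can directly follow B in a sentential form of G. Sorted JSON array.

FIRST sets, iterate to fixpoint:
round 1:
  A via A→a B: +{a}
  A via A→b a: +{b}
  A via A→c: +{c}
  B via B→c d: +{c}
  B via B→d b b: +{d}
  S via S→a d: +{a}
  S via S→b B A: +{b}
  FIRST(S)={a,b}  FIRST(A)={a,b,c}  FIRST(B)={c,d}
round 2: — fixpoint
  FIRST(S)={a,b}  FIRST(A)={a,b,c}  FIRST(B)={c,d}

FOLLOW sets:
initialize: $ ∈ FOLLOW(S)
iter 1:
  S→b B A: FOLLOW(B) ⊇ FIRST(A) = {a,b,c}; new: +{a,b,c}
  S→b B A: FOLLOW(A) ⊇ FOLLOW(S) ⊇ {$}; new: +{$}
  FOLLOW[S]={$}  FOLLOW[A]={$}  FOLLOW[B]={a,b,c}
iter 2:
  A→a B: FOLLOW(B) ⊇ FOLLOW(A) ⊇ {$}; new: +{$}
  FOLLOW[S]={$}  FOLLOW[A]={$}  FOLLOW[B]={$,a,b,c}
iter 3: done
  FOLLOW[S]={$}  FOLLOW[A]={$}  FOLLOW[B]={$,a,b,c}

FOLLOW(B) = ["$", "a", "b", "c"]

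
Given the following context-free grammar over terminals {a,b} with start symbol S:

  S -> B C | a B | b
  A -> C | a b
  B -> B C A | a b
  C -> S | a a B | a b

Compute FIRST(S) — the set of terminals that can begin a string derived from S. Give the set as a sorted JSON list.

FIRST sets, iterate to fixpoint:
pass 1:
  A via A→a b: +{a}
  B via B→a b: +{a}
  C via C→a a B: +{a}
  S via S→B C: +{a}
  S via S→b: +{b}
  FIRST[S]={a,b}  FIRST[A]={a}  FIRST[B]={a}  FIRST[C]={a}
pass 2:
  C via C→S: +{b}
  FIRST[S]={a,b}  FIRST[A]={a}  FIRST[B]={a}  FIRST[C]={a,b}
pass 3:
  A via A→C: +{b}
  FIRST[S]={a,b}  FIRST[A]={a,b}  FIRST[B]={a}  FIRST[C]={a,b}
pass 4: (stable)
  FIRST[S]={a,b}  FIRST[A]={a,b}  FIRST[B]={a}  FIRST[C]={a,b}

FIRST(S) = ["a", "b"]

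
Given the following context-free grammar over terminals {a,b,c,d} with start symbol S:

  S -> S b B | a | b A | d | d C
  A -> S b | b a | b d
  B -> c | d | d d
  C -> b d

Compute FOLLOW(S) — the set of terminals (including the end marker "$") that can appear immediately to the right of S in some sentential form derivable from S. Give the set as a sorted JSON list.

FIRST iteration:
pass 1:
  A via A→b a: +{b}
  B via B→c: +{c}
  B via B→d: +{d}
  C via C→b d: +{b}
  S via S→a: +{a}
  S via S→b A: +{b}
  S via S→d: +{d}
  FIRST(S)={a,b,d}  FIRST(A)={b}  FIRST(B)={c,d}  FIRST(C)={b}
pass 2:
  A via A→S b: +{a,d}
  FIRST(S)={a,b,d}  FIRST(A)={a,b,d}  FIRST(B)={c,d}  FIRST(C)={b}
pass 3: — fixpoint
  FIRST(S)={a,b,d}  FIRST(A)={a,b,d}  FIRST(B)={c,d}  FIRST(C)={b}

FOLLOW iteration:
seed FOLLOW(S) with $
pass 1:
  A→S b: FOLLOW(S) ⊇ FIRST(b) = {b}; new: +{b}
  S→S b B: FOLLOW(B) ⊇ FOLLOW(S) ⊇ {$,b}; new: +{$,b}
  S→b A: FOLLOW(A) ⊇ FOLLOW(S) ⊇ {$,b}; new: +{$,b}
  S→d C: FOLLOW(C) ⊇ FOLLOW(S) ⊇ {$,b}; new: +{$,b}
  FOLLOW[S]={$,b}  FOLLOW[A]={$,b}  FOLLOW[B]={$,b}  FOLLOW[C]={$,b}
pass 2: (stable)
  FOLLOW[S]={$,b}  FOLLOW[A]={$,b}  FOLLOW[B]={$,b}  FOLLOW[C]={$,b}

FOLLOW(S) = ["$", "b"]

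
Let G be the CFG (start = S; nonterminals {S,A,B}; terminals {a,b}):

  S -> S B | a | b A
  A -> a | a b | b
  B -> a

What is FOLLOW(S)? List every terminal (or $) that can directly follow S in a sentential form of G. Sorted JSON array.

FIRST iteration:
pass 1:
  A via A→a: +{a}
  A via A→b: +{b}
  B via B→a: +{a}
  S via S→a: +{a}
  S via S→b A: +{b}
  FIRST(S)={a,b}  FIRST(A)={a,b}  FIRST(B)={a}
pass 2: (stable)
  FIRST(S)={a,b}  FIRST(A)={a,b}  FIRST(B)={a}

FOLLOW iteration:
seed FOLLOW(S) with $
[1]
  S→S B: FOLLOW(S) ⊇ FIRST(B) = {a}; new: +{a}
  S→S B: FOLLOW(B) ⊇ FOLLOW(S) ⊇ {$,a}; new: +{$,a}
  S→b A: FOLLOW(A) ⊇ FOLLOW(S) ⊇ {$,a}; new: +{$,a}
  S: {$,a}  A: {$,a}  B: {$,a}
[2] done
  S: {$,a}  A: {$,a}  B: {$,a}

FOLLOW(S) = ["$", "a"]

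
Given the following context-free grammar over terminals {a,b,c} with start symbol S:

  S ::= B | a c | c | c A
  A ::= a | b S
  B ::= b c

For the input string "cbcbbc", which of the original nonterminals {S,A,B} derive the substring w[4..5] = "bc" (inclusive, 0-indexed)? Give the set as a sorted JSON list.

Convert to CNF:
  S -> T0 T1 | T1 A | T2 T1 | c
  A -> T0 S | a
  B -> T0 T1
  T0 -> b
  T1 -> c
  T2 -> a

Fill CYK table bottom-up — only the sub-triangle for w[4..5]:
  T[4,4] 'b' = {T0}  orig:{}
  T[5,5] 'c' = {S,T1}  orig:{S}
  T[4,5] 'bc' = {A,B,S}

Original NTs in T[4,5] deriving "bc": ["A", "B", "S"]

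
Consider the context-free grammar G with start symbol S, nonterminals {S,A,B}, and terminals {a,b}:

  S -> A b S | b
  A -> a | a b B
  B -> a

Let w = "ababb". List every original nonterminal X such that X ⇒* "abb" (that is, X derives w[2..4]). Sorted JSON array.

CNF form of G:
  S -> A X3 | b
  A -> T0 X2 | a
  B -> a
  T0 -> a
  T1 -> b
  X2 -> T1 B
  X3 -> T1 S

CYK fill, restricted to cells inside w[2..4]:
  [2..2]={A,B,T0}  "a"  orig:{A,B}
  [3..3]={S,T1}  "b"  orig:{S}
  [4..4]={S,T1}  "b"  orig:{S}
  [2..3]=∅  "ab"
  [3..4]={X3}  "bb"  orig:{}
  [2..4]={S}  "abb"

Original NTs in T[2,4] deriving "abb": ["S"]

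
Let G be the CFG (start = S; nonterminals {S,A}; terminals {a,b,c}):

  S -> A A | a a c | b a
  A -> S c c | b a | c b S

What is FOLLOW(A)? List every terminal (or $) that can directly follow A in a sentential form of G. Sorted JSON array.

Compute FIRST by fixpoint:
[1]
  A via A→b a: +{b}
  A via A→c b S: +{c}
  S via S→A A: +{b,c}
  S via S→a a c: +{a}
  S: {a,b,c}  A: {b,c}
[2]
  A via A→S c c: +{a}
  S: {a,b,c}  A: {a,b,c}
[3] — fixpoint
  S: {a,b,c}  A: {a,b,c}

FOLLOW sets:
seed FOLLOW(S) with $
pass 1:
  A→S c c: FOLLOW(S) ⊇ FIRST(c) = {c}; new: +{c}
  S→A A: FOLLOW(A) ⊇ FIRST(A) = {a,b,c}; new: +{a,b,c}
  S→A A: FOLLOW(A) ⊇ FOLLOW(S) ⊇ {$,c}; new: +{$}
  FOLLOW[S]={$,c}  FOLLOW[A]={$,a,b,c}
pass 2:
  A→c b S: FOLLOW(S) ⊇ FOLLOW(A) ⊇ {$,a,b,c}; new: +{a,b}
  FOLLOW[S]={$,a,b,c}  FOLLOW[A]={$,a,b,c}
pass 3: done
  FOLLOW[S]={$,a,b,c}  FOLLOW[A]={$,a,b,c}

FOLLOW(A) = ["$", "a", "b", "c"]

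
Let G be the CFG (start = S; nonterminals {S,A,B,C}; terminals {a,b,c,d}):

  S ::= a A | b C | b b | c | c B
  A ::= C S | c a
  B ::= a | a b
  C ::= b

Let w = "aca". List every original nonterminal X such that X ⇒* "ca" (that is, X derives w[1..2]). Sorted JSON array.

CNF form of G:
  S -> T0 B | T1 A | T2 C | T2 T2 | c
  A -> C S | T0 T1
  B -> T1 T2 | a
  C -> b
  T0 -> c
  T1 -> a
  T2 -> b

Fill CYK table bottom-up — only the sub-triangle for w[1..2]:
  cell(1,1) c: {S,T0}  orig:{S}
  cell(2,2) a: {B,T1}  orig:{B}
  cell(1,2) ca: {A,S}

Original NTs in T[1,2] deriving "ca": ["A", "S"]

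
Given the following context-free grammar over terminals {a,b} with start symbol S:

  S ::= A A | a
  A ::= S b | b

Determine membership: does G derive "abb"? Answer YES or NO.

CNF form of G:
  S -> A A | a
  A -> S T0 | b
  T0 -> b

CYK fill:
  cell(0,0) a: {S}
  cell(1,1) b: {A,T0}  orig:{A}
  cell(2,2) b: {A,T0}  orig:{A}
  cell(0,1) ab: {A}
  cell(1,2) bb: {S}
  cell(0,2) abb: {S}

S ∈ T[0,2] ⇒ YES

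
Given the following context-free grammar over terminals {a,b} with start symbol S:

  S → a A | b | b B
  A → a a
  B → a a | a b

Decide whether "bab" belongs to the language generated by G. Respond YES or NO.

Convert to CNF:
  S -> T0 A | T1 B | b
  A -> T0 T0
  B -> T0 T0 | T0 T1
  T0 -> a
  T1 -> b

Fill CYK table bottom-up:
  [0..0]={S,T1}  "b"  orig:{S}
  [1..1]={T0}  "a"  orig:{}
  [2..2]={S,T1}  "b"  orig:{S}
  [0..1]=∅  "ba"
  [1..2]={B}  "ab"
  [0..2]={S}  "bab"

S ∈ T[0,2] ⇒ YES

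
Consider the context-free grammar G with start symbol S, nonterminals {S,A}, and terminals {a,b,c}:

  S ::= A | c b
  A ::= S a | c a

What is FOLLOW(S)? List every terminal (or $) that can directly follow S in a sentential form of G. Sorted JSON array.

FIRST iteration:
[1]
  A via A→c a: +{c}
  S via S→A: +{c}
  S: {c}  A: {c}
[2] — fixpoint
  S: {c}  A: {c}

Compute FOLLOW by fixpoint:
FOLLOW(S) := {$}
round 1:
  A→S a: FOLLOW(S) ⊇ FIRST(a) = {a}; new: +{a}
  S→A: FOLLOW(A) ⊇ FOLLOW(S) ⊇ {$,a}; new: +{$,a}
  FOLLOW[S]={$,a}  FOLLOW[A]={$,a}
round 2: (no change)
  FOLLOW[S]={$,a}  FOLLOW[A]={$,a}

FOLLOW(S) = ["$", "a"]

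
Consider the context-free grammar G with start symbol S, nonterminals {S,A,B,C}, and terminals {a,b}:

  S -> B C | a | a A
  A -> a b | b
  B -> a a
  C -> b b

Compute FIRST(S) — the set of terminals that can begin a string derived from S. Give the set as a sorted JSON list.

FIRST iteration:
iter 1:
  A via A→a b: +{a}
  A via A→b: +{b}
  B via B→a a: +{a}
  C via C→b b: +{b}
  S via S→B C: +{a}
  FIRST[S]={a}  FIRST[A]={a,b}  FIRST[B]={a}  FIRST[C]={b}
iter 2: (no change)
  FIRST[S]={a}  FIRST[A]={a,b}  FIRST[B]={a}  FIRST[C]={b}

FIRST(S) = ["a"]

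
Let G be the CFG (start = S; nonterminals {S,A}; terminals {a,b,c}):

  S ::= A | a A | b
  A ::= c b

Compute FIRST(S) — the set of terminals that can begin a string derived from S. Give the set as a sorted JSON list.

FIRST sets, iterate to fixpoint:
iter 1:
  A via A→c b: +{c}
  S via S→A: +{c}
  S via S→a A: +{a}
  S via S→b: +{b}
  FIRST[S]={a,b,c}  FIRST[A]={c}
iter 2: (stable)
  FIRST[S]={a,b,c}  FIRST[A]={c}

FIRST(S) = ["a", "b", "c"]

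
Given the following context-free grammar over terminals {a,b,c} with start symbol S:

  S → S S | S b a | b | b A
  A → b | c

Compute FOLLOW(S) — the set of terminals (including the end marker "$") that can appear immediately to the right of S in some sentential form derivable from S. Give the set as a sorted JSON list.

FIRST iteration:
iter 1:
  A via A→b: +{b}
  A via A→c: +{c}
  S via S→b: +{b}
  FIRST(S)={b}  FIRST(A)={b,c}
iter 2: — fixpoint
  FIRST(S)={b}  FIRST(A)={b,c}

Compute FOLLOW by fixpoint:
initialize: $ ∈ FOLLOW(S)
round 1:
  S→S S: FOLLOW(S) ⊇ FIRST(S) = {b}; new: +{b}
  S→b A: FOLLOW(A) ⊇ FOLLOW(S) ⊇ {$,b}; new: +{$,b}
  FOLLOW(S)={$,b}  FOLLOW(A)={$,b}
round 2: (stable)
  FOLLOW(S)={$,b}  FOLLOW(A)={$,b}

FOLLOW(S) = ["$", "b"]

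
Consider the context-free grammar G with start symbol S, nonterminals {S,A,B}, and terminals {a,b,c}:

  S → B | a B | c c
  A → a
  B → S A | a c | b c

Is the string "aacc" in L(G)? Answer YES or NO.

Convert to CNF:
  S -> S A | T0 B | T0 T1 | T1 T1 | T2 T1
  A -> a
  B -> S A | T0 T1 | T2 T1
  T0 -> a
  T1 -> c
  T2 -> b

Fill CYK table bottom-up:
  T[0,0] 'a' = {A,T0}  orig:{A}
  T[1,1] 'a' = {A,T0}  orig:{A}
  T[2,2] 'c' = {T1}  orig:{}
  T[3,3] 'c' = {T1}  orig:{}
  T[0,1] 'aa' = ∅
  T[1,2] 'ac' = {B,S}
  T[2,3] 'cc' = {S}
  T[0,2] 'aac' = {S}
  T[1,3] 'acc' = ∅
  T[0,3] 'aacc' = ∅

S ∉ T[0,3] ⇒ NO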